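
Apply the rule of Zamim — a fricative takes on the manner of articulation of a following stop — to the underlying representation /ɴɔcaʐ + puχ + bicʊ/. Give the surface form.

/ʐ/ is a voiced retroflex fricative. The following trigger /p/ is a stop, so /ʐ/ must become a stop as well.
The voiced retroflex stop is [ɖ], so /ʐ/ → [ɖ].
The same rule applies at the second boundary: /χ/ → [q] next to /b/.

[ɴɔcaɖpuqbicʊ]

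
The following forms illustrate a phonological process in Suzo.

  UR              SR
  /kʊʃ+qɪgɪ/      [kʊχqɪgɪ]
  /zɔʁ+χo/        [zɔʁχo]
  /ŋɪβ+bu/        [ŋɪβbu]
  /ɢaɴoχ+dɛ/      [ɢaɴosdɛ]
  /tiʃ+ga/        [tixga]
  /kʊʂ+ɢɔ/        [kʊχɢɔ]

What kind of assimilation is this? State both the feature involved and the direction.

Comparing underlying and surface forms, /ʃ/ → [χ] is the alternation; the neighbouring /q/ is constant.
/ʃ/ is postalveolar while /q/ is uvular; the output [χ] is uvular, matching the trigger — so the feature that spreads is place.
Manner and voice are unchanged, so the assimilation is partial, not total.
Checking the remaining alternations: /χ/ → [s] before /d/ (uvular → alveolar, matching alveolar); /ʃ/ → [x] before /g/ (postalveolar → velar, matching velar); /ʂ/ → [χ] before /ɢ/ (retroflex → uvular, matching uvular) — only place changes, and always toward the following segment.
Nothing changes in [zɔʁχo], [ŋɪβbu]: there the adjacent consonants already agree in place (/ʁ/ and /χ/ are both uvular; /β/ and /b/ are both bilabial), so these forms are consistent with the same rule.
The trigger is the following segment, so the direction is regressive (anticipatory).

regressive place assimilation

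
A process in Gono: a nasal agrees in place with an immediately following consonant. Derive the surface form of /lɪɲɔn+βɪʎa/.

[lɪɲɔmβɪʎa]

The rule targets /n/ (voiced alveolar nasal), which sits before the trigger /β/ (bilabial).
Changing only its place to bilabial gives [m] — the voiced bilabial nasal.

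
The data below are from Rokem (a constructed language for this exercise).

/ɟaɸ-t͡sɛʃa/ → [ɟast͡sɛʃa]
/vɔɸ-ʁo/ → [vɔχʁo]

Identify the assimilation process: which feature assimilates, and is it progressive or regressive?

regressive place assimilation

The segment that alternates is /ɸ/, which surfaces as [s] when adjacent to /t͡s/.
/ɸ/ is bilabial while /t͡s/ is alveolar; the output [s] is alveolar, matching the trigger — so the feature that spreads is place.
Manner and voice are unchanged, so the assimilation is partial, not total.
Checking the remaining alternation: /ɸ/ → [χ] before /ʁ/ (bilabial → uvular, matching uvular) — only place changes, and always toward the following segment.
Since the segment that changes precedes the conditioning segment, the assimilation is regressive.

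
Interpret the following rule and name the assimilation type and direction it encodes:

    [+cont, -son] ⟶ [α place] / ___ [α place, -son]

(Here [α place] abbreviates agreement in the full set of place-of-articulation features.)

The shared variable α links the value of the place features (abbreviated [place]) on the target to the same value on the neighbouring segment, so place is the feature that assimilates.
Since the environment is written after the underscore, the trigger follows the target; the direction is regressive.

regressive place assimilation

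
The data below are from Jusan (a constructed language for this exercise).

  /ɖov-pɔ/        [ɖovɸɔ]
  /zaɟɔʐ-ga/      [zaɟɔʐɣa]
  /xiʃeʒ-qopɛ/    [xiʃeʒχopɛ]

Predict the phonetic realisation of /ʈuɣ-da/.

The data show progressive manner assimilation: /p/ → [ɸ] after /v/; /g/ → [ɣ] after /ʐ/; /q/ → [χ] after /ʒ/. In each pair only manner changes, matching the preceding consonant, while place and voice stay constant.
/d/ is a voiced alveolar stop. The preceding trigger /ɣ/ is a fricative, so /d/ must become a fricative as well.
The voiced alveolar fricative is [z], so /d/ → [z].

[ʈuɣza]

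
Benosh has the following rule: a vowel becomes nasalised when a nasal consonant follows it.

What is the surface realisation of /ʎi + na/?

/i/ sits next to the nasal /n/ and is therefore nasalised to [ĩ].

[ʎĩna]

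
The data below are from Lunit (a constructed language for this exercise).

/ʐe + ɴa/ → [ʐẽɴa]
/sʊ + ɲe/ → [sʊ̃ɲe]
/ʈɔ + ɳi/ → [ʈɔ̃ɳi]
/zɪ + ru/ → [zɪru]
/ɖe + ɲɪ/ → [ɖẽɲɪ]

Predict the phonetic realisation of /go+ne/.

The data show regressive nasality assimilation (vowel nasalisation): /e/ → [ẽ] before /ɴ/; /ʊ/ → [ʊ̃] before /ɲ/; /ɔ/ → [ɔ̃] before /ɳ/; /e/ → [ẽ] before /ɲ/ — a vowel is nasalised by an immediately following nasal consonant.
No change occurs in [zɪru] because the vowel at the boundary is adjacent to an oral consonant, not a nasal (/ɪ/ next to /r/).
The vowel /o/ is adjacent to the following nasal /n/, so it acquires [+nasal] and surfaces as [õ].

[gõne]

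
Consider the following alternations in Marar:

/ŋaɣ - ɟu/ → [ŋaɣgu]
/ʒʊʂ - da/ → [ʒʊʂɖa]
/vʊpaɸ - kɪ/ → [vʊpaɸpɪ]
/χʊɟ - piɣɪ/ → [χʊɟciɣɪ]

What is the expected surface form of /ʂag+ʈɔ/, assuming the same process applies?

The data show progressive place assimilation: /ɟ/ → [g] after /ɣ/; /d/ → [ɖ] after /ʂ/; /k/ → [p] after /ɸ/; /p/ → [c] after /ɟ/. In each pair only place changes, matching the preceding consonant, while manner and voice stay constant.
/ʈ/ is a voiceless retroflex stop. The preceding trigger /g/ is velar, so /ʈ/ must become velar as well.
A voiceless velar stop is [k], so the surface segment is [k].

[ʂagkɔ]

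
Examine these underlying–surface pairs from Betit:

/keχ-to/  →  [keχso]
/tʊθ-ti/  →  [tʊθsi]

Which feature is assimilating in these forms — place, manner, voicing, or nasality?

manner

Underlying /t/ is realised as [s] next to /χ/; /χ/ itself does not change.
/t/ is a stop while /χ/ is a fricative; the output [s] is a fricative, matching the trigger — so the feature that spreads is manner.
Checking the remaining alternation: /t/ → [s] after /θ/ (stop → fricative, matching a fricative) — only manner changes, and always toward the preceding segment.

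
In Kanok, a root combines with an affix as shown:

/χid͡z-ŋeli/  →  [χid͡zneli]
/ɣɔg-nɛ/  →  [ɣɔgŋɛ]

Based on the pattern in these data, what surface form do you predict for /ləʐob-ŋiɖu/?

[ləʐobmiɖu]

The data show progressive place assimilation: /ŋ/ → [n] after /d͡z/; /n/ → [ŋ] after /g/. In each pair only place changes, matching the preceding consonant, while manner and voice stay constant.
The rule targets /ŋ/ (voiced velar nasal), which sits after the trigger /b/ (bilabial).
The voiced bilabial nasal is [m], so /ŋ/ → [m].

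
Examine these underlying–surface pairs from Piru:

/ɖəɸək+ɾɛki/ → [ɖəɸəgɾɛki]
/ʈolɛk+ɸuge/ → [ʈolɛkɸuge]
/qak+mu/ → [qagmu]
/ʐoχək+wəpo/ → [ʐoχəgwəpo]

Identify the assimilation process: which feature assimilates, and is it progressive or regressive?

Underlying /k/ is realised as [g] next to /ɾ/; /ɾ/ itself does not change.
/k/ is voiceless while /ɾ/ is voiced; the output [g] is voiced, matching the trigger — so the feature that spreads is voicing.
Place and manner are unchanged, so the assimilation is partial, not total.
The same holds elsewhere in the data: /k/ → [g] before /m/ (voiceless → voiced, matching voiced); /k/ → [g] before /w/ (voiceless → voiced, matching voiced) — only voicing changes, and always toward the following segment.
No alternation appears in [ʈolɛkɸuge]: there the adjacent consonants already agree in voicing (/k/ and /ɸ/ are both voiceless), so this form is consistent with the same rule.
Since the segment that changes precedes the conditioning segment, the assimilation is regressive.

regressive voicing assimilation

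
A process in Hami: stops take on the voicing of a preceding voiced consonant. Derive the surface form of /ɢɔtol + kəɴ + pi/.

/k/ is a voiceless velar stop. The preceding trigger /l/ is voiced, so /k/ must become voiced as well.
Changing only its voicing to voiced gives [g] — the voiced velar stop.
The same rule applies at the second boundary: /p/ → [b] next to /ɴ/.

[ɢɔtolgəɴbi]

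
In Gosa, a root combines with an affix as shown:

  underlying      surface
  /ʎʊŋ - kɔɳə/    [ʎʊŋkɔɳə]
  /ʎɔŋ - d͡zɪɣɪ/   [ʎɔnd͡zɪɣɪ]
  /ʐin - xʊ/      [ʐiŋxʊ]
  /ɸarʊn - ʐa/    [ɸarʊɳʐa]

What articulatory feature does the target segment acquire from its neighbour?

Comparing underlying and surface forms, /ŋ/ → [n] is the alternation; the neighbouring /d͡z/ is constant.
The change velar → alveolar matches the place of the following /d͡z/, identifying this as place assimilation.
Checking the remaining alternations: /n/ → [ŋ] before /x/ (alveolar → velar, matching velar); /n/ → [ɳ] before /ʐ/ (alveolar → retroflex, matching retroflex) — only place changes, and always toward the following segment.
No alternation appears in [ʎʊŋkɔɳə]: there the adjacent consonants already agree in place (/ŋ/ and /k/ are both velar), so this form is consistent with the same rule.

place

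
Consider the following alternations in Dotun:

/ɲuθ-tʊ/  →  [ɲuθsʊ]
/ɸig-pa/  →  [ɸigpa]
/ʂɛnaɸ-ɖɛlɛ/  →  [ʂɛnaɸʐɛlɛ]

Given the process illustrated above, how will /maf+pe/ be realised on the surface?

The data show progressive manner assimilation: /t/ → [s] after /θ/; /ɖ/ → [ʐ] after /ɸ/. In each pair only manner changes, matching the preceding consonant, while place and voice stay constant.
No alternation appears in [ɸigpa]: there the adjacent consonants already agree in manner (/p/ and /g/ are both stops), so this form is consistent with the same rule.
The rule targets /p/ (voiceless bilabial stop), which sits after the trigger /f/ (fricative).
Changing only its manner to fricative gives [ɸ] — the voiceless bilabial fricative.

[mafɸe]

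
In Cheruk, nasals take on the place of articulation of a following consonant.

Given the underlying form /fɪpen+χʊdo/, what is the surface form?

[fɪpeɴχʊdo]

The rule targets /n/ (voiced alveolar nasal), which sits before the trigger /χ/ (uvular).
A voiced uvular nasal is [ɴ], so the surface segment is [ɴ].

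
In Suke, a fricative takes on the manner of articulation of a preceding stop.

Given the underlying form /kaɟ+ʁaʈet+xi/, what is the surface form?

[kaɟɢaʈetki]

/ʁ/ is a voiced uvular fricative. The preceding trigger /ɟ/ is a stop, so /ʁ/ must become a stop as well.
The voiced uvular stop is [ɢ], so /ʁ/ → [ɢ].
At the second juncture, /x/ likewise becomes [k] adjacent to /t/.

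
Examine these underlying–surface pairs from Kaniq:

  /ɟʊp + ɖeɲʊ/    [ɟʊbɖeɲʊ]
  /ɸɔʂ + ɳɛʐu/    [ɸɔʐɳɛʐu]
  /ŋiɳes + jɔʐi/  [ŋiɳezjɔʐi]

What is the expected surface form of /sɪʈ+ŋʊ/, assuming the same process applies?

The data show regressive voicing assimilation: /p/ → [b] before /ɖ/; /ʂ/ → [ʐ] before /ɳ/; /s/ → [z] before /j/. In each pair only voicing changes, matching the following consonant, while place and manner stay constant.
The rule targets /ʈ/ (voiceless retroflex stop), which sits before the trigger /ŋ/ (voiced).
The voiced retroflex stop is [ɖ], so /ʈ/ → [ɖ].

[sɪɖŋʊ]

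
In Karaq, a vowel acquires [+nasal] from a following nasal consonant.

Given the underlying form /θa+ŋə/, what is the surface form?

[θãŋə]

The vowel /a/ is adjacent to the following nasal /ŋ/, so it acquires [+nasal] and surfaces as [ã].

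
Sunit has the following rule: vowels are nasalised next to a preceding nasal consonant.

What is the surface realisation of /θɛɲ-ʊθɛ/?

[θɛɲʊ̃θɛ]

/ʊ/ sits next to the nasal /ɲ/ and is therefore nasalised to [ʊ̃].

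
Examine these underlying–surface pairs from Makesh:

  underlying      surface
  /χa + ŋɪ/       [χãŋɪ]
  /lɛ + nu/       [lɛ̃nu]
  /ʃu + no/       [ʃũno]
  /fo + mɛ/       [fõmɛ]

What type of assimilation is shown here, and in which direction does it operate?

The vowel /a/ surfaces as nasalised [ã] next to the following nasal /ŋ/ — it has acquired the [+nasal] feature of its neighbour.
The other forms show the same pattern: /ɛ/ → [ɛ̃] before /n/; /u/ → [ũ] before /n/; /o/ → [õ] before /m/ — each time a vowel is nasalised next to a following nasal.
Because the conditioning nasal is to the right of the vowel that changes, the process is regressive (anticipatory).

regressive nasality assimilation (vowel nasalisation)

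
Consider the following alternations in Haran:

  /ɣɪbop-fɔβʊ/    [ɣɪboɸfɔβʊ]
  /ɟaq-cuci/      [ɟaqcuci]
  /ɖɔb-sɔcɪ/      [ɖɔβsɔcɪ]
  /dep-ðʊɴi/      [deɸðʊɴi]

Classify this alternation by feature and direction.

regressive manner assimilation

Underlying /p/ is realised as [ɸ] next to /f/; /f/ itself does not change.
The change stop → fricative matches the manner of the following /f/, identifying this as manner assimilation.
Place and voice are unchanged, so the assimilation is partial, not total.
The same holds elsewhere in the data: /b/ → [β] before /s/ (stop → fricative, matching a fricative); /p/ → [ɸ] before /ð/ (stop → fricative, matching a fricative) — only manner changes, and always toward the following segment.
No alternation appears in [ɟaqcuci]: there the adjacent consonants already agree in manner (/q/ and /c/ are both stops), so this form is consistent with the same rule.
The trigger is the following segment, so the direction is regressive (anticipatory).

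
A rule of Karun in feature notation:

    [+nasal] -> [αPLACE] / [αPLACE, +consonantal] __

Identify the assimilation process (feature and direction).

progressive place assimilation

The shared variable α links the value of the place features (abbreviated [PLACE]) on the target to the same value on the neighbouring segment, so place is the feature that assimilates.
Since the environment is written before the underscore, the trigger precedes the target; the direction is progressive.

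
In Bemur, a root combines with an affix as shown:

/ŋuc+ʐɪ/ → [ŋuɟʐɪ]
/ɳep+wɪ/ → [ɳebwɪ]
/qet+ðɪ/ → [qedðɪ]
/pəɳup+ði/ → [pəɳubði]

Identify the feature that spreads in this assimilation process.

voicing

The segment that alternates is /c/, which surfaces as [ɟ] when adjacent to /ʐ/.
The change voiceless → voiced matches the voicing of the following /ʐ/, identifying this as voicing assimilation.
The same holds elsewhere in the data: /p/ → [b] before /w/ (voiceless → voiced, matching voiced); /t/ → [d] before /ð/ (voiceless → voiced, matching voiced); /p/ → [b] before /ð/ (voiceless → voiced, matching voiced) — only voicing changes, and always toward the following segment.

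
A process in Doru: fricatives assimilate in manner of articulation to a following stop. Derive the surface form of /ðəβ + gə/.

[ðəbgə]

/β/ is a voiced bilabial fricative. The following trigger /g/ is a stop, so /β/ must become a stop as well.
Changing only its manner to stop gives [b] — the voiced bilabial stop.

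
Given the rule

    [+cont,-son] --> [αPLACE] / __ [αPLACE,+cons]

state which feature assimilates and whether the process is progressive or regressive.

regressive place assimilation

The shared variable α links the value of the place features (abbreviated [PLACE]) on the target to the same value on the neighbouring segment, so place is the feature that assimilates.
Since the environment is written after the underscore, the trigger follows the target; the direction is regressive.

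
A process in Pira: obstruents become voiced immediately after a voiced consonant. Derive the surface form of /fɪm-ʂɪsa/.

[fɪmʐɪsa]

The rule targets /ʂ/ (voiceless retroflex fricative), which sits after the trigger /m/ (voiced).
The voiced retroflex fricative is [ʐ], so /ʂ/ → [ʐ].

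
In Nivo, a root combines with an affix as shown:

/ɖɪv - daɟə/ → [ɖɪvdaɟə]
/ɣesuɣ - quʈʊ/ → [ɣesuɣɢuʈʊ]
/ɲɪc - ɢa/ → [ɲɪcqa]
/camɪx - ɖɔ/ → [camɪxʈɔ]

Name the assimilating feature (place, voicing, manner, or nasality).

The segment that alternates is /q/, which surfaces as [ɢ] when adjacent to /ɣ/.
/q/ is voiceless while /ɣ/ is voiced; the output [ɢ] is voiced, matching the trigger — so the feature that spreads is voicing.
The other alternating forms pattern the same way: /ɢ/ → [q] after /c/ (voiced → voiceless, matching voiceless); /ɖ/ → [ʈ] after /x/ (voiced → voiceless, matching voiceless) — only voicing changes, and always toward the preceding segment.
Nothing changes in [ɖɪvdaɟə]: there the adjacent consonants already agree in voicing (/d/ and /v/ are both voiced), so this form is consistent with the same rule.

voicing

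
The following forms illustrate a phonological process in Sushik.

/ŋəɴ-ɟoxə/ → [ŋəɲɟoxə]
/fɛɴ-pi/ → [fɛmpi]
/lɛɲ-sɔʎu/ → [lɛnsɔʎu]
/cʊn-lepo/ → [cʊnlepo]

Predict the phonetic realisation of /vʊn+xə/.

[vʊŋxə]

The data show regressive place assimilation: /ɴ/ → [ɲ] before /ɟ/; /ɴ/ → [m] before /p/; /ɲ/ → [n] before /s/. In each pair only place changes, matching the following consonant, while manner and voice stay constant.
No alternation appears in [cʊnlepo]: there the adjacent consonants already agree in place (/n/ and /l/ are both alveolar), so this form is consistent with the same rule.
The rule targets /n/ (voiced alveolar nasal), which sits before the trigger /x/ (velar).
The voiced velar nasal is [ŋ], so /n/ → [ŋ].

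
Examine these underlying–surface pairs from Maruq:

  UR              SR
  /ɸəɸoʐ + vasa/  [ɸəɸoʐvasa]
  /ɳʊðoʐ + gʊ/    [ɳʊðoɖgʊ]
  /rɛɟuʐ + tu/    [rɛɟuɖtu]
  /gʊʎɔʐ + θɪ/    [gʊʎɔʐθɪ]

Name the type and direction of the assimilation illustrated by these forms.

The segment that alternates is /ʐ/, which surfaces as [ɖ] when adjacent to /g/.
/ʐ/ is a fricative while /g/ is a stop; the output [ɖ] is a stop, matching the trigger — so the feature that spreads is manner.
Place and voice are unchanged, so the assimilation is partial, not total.
Checking the remaining alternation: /ʐ/ → [ɖ] before /t/ (fricative → stop, matching a stop) — only manner changes, and always toward the following segment.
Nothing changes in [ɸəɸoʐvasa], [gʊʎɔʐθɪ]: there the adjacent consonants already agree in manner (/ʐ/ and /v/ are both fricatives; /ʐ/ and /θ/ are both fricatives), so these forms are consistent with the same rule.
The trigger is the following segment, so the direction is regressive (anticipatory).

regressive manner assimilation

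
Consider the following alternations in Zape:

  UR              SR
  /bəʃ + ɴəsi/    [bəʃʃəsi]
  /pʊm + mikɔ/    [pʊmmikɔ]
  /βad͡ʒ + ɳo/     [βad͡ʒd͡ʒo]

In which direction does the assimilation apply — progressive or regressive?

Underlying /ɴ/ is realised as [ʃ] next to /ʃ/; /ʃ/ itself does not change.
The output [ʃ] is identical to the trigger /ʃ/ — every feature (place, manner, voicing) has been copied — so this is total assimilation.
The remaining alternation confirms this: /ɳ/ → [d͡ʒ] after /d͡ʒ/ — in each case the output is a copy of the preceding consonant.
In [pʊmmikɔ] the two consonants at the boundary are already identical (/m/ + /m/), so the rule applies vacuously and nothing changes.
Since the segment that changes follows the conditioning segment, the assimilation is progressive.

progressive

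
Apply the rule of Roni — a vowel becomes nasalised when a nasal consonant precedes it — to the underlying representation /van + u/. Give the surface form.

[vanũ]

The vowel /u/ is adjacent to the preceding nasal /n/, so it acquires [+nasal] and surfaces as [ũ].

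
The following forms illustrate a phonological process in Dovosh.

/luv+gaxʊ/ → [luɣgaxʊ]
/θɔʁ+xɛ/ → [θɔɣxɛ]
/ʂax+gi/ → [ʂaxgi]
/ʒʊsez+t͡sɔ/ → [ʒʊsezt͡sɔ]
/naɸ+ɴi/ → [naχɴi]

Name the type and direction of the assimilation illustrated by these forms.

regressive place assimilation

Underlying /v/ is realised as [ɣ] next to /g/; /g/ itself does not change.
/v/ is labiodental while /g/ is velar; the output [ɣ] is velar, matching the trigger — so the feature that spreads is place.
Manner and voice are unchanged, so the assimilation is partial, not total.
The same holds elsewhere in the data: /ʁ/ → [ɣ] before /x/ (uvular → velar, matching velar); /ɸ/ → [χ] before /ɴ/ (bilabial → uvular, matching uvular) — only place changes, and always toward the following segment.
Nothing changes in [ʂaxgi], [ʒʊsezt͡sɔ]: there the adjacent consonants already agree in place (/x/ and /g/ are both velar; /z/ and /t͡s/ are both alveolar), so these forms are consistent with the same rule.
Since the segment that changes precedes the conditioning segment, the assimilation is regressive.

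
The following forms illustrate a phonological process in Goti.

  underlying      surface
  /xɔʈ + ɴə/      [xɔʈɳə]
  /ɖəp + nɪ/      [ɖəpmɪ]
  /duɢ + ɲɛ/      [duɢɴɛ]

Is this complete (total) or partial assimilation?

Underlying /ɴ/ is realised as [ɳ] next to /ʈ/; /ʈ/ itself does not change.
The change uvular → retroflex matches the place of the preceding /ʈ/, identifying this as place assimilation.
Manner and voice are unchanged, so the assimilation is partial, not total.
The other alternating forms pattern the same way: /n/ → [m] after /p/ (alveolar → bilabial, matching bilabial); /ɲ/ → [ɴ] after /ɢ/ (palatal → uvular, matching uvular) — only place changes, and always toward the preceding segment.

partial assimilation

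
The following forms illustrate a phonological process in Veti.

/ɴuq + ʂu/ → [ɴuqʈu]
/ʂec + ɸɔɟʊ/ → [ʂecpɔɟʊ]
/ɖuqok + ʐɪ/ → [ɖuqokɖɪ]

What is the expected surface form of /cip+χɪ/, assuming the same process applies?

The data show progressive manner assimilation: /ʂ/ → [ʈ] after /q/; /ɸ/ → [p] after /c/; /ʐ/ → [ɖ] after /k/. In each pair only manner changes, matching the preceding consonant, while place and voice stay constant.
The rule targets /χ/ (voiceless uvular fricative), which sits after the trigger /p/ (stop).
Changing only its manner to stop gives [q] — the voiceless uvular stop.

[cipqɪ]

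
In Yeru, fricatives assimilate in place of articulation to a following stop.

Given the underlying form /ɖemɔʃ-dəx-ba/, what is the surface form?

The rule targets /ʃ/ (voiceless postalveolar fricative), which sits before the trigger /d/ (alveolar).
Changing only its place to alveolar gives [s] — the voiceless alveolar fricative.
The same rule applies at the second boundary: /x/ → [ɸ] next to /b/.

[ɖemɔsdəɸba]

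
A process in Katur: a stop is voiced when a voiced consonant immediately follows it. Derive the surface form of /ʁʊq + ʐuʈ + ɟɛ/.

/q/ is a voiceless uvular stop. The following trigger /ʐ/ is voiced, so /q/ must become voiced as well.
A voiced uvular stop is [ɢ], so the surface segment is [ɢ].
At the second juncture, /ʈ/ likewise becomes [ɖ] adjacent to /ɟ/.

[ʁʊɢʐuɖɟɛ]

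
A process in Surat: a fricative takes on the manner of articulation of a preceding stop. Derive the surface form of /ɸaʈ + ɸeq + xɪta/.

The rule targets /ɸ/ (voiceless bilabial fricative), which sits after the trigger /ʈ/ (stop).
A voiceless bilabial stop is [p], so the surface segment is [p].
At the second juncture, /x/ likewise becomes [k] adjacent to /q/.

[ɸaʈpeqkɪta]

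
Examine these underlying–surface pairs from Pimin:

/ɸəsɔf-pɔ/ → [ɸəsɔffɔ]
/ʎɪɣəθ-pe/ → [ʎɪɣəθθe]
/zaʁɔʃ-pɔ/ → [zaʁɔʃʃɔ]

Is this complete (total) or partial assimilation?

total assimilation

Comparing underlying and surface forms, /p/ → [f] is the alternation; the neighbouring /f/ is constant.
The output [f] is identical to the trigger /f/ — every feature (place, manner, voicing) has been copied — so this is total assimilation.
The remaining alternations confirm this: /p/ → [θ] after /θ/; /p/ → [ʃ] after /ʃ/ — in each case the output is a copy of the preceding consonant.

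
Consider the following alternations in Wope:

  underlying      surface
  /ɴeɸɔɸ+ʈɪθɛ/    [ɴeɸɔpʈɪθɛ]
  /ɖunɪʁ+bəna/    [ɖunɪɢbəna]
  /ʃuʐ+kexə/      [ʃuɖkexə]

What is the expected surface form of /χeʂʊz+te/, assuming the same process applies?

The data show regressive manner assimilation: /ɸ/ → [p] before /ʈ/; /ʁ/ → [ɢ] before /b/; /ʐ/ → [ɖ] before /k/. In each pair only manner changes, matching the following consonant, while place and voice stay constant.
The rule targets /z/ (voiced alveolar fricative), which sits before the trigger /t/ (stop).
The voiced alveolar stop is [d], so /z/ → [d].

[χeʂʊdte]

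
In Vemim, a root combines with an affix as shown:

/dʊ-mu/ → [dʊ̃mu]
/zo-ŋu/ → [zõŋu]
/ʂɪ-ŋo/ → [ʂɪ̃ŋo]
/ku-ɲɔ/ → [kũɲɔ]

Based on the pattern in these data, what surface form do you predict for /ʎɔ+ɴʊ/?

The data show regressive nasality assimilation (vowel nasalisation): /ʊ/ → [ʊ̃] before /m/; /o/ → [õ] before /ŋ/; /ɪ/ → [ɪ̃] before /ŋ/; /u/ → [ũ] before /ɲ/ — a vowel is nasalised by an immediately following nasal consonant.
/ɔ/ sits next to the nasal /ɴ/ and is therefore nasalised to [ɔ̃].

[ʎɔ̃ɴʊ]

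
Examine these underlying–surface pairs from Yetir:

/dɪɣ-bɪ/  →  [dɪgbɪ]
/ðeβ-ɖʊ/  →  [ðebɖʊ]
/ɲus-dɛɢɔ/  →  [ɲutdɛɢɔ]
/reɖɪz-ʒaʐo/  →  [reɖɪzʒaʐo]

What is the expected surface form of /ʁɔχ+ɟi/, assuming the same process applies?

[ʁɔqɟi]

The data show regressive manner assimilation: /ɣ/ → [g] before /b/; /β/ → [b] before /ɖ/; /s/ → [t] before /d/. In each pair only manner changes, matching the following consonant, while place and voice stay constant.
No alternation appears in [reɖɪzʒaʐo]: there the adjacent consonants already agree in manner (/z/ and /ʒ/ are both fricatives), so this form is consistent with the same rule.
/χ/ is a voiceless uvular fricative. The following trigger /ɟ/ is a stop, so /χ/ must become a stop as well.
A voiceless uvular stop is [q], so the surface segment is [q].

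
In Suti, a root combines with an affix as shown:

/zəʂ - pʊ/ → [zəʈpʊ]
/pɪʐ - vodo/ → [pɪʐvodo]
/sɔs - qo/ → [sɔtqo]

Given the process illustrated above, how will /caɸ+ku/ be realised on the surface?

The data show regressive manner assimilation: /ʂ/ → [ʈ] before /p/; /s/ → [t] before /q/. In each pair only manner changes, matching the following consonant, while place and voice stay constant.
Nothing changes in [pɪʐvodo]: there the adjacent consonants already agree in manner (/ʐ/ and /v/ are both fricatives), so this form is consistent with the same rule.
/ɸ/ is a voiceless bilabial fricative. The following trigger /k/ is a stop, so /ɸ/ must become a stop as well.
Changing only its manner to stop gives [p] — the voiceless bilabial stop.

[capku]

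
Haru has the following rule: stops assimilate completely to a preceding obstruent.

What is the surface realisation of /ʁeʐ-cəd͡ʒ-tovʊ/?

[ʁeʐʐəd͡ʒd͡ʒovʊ]

/c/ is the segment targeted by the rule; it sits immediately after /ʐ/, so it assimilates completely and surfaces as [ʐ].
At the second juncture, /t/ likewise becomes [d͡ʒ] adjacent to /d͡ʒ/.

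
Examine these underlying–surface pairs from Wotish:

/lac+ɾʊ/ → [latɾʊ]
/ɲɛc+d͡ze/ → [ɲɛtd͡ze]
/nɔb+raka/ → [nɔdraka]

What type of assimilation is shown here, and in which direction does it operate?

Comparing underlying and surface forms, /c/ → [t] is the alternation; the neighbouring /ɾ/ is constant.
The change palatal → alveolar matches the place of the following /ɾ/, identifying this as place assimilation.
Manner and voice are unchanged, so the assimilation is partial, not total.
The same holds elsewhere in the data: /c/ → [t] before /d͡z/ (palatal → alveolar, matching alveolar); /b/ → [d] before /r/ (bilabial → alveolar, matching alveolar) — only place changes, and always toward the following segment.
Since the segment that changes precedes the conditioning segment, the assimilation is regressive.

regressive place assimilation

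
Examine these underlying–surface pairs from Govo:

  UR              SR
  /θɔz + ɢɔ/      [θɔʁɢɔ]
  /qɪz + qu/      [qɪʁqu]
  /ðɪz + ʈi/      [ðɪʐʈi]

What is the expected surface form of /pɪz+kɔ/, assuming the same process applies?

[pɪɣkɔ]

The data show regressive place assimilation: /z/ → [ʁ] before /ɢ/; /z/ → [ʁ] before /q/; /z/ → [ʐ] before /ʈ/. In each pair only place changes, matching the following consonant, while manner and voice stay constant.
/z/ is a voiced alveolar fricative. The following trigger /k/ is velar, so /z/ must become velar as well.
The voiced velar fricative is [ɣ], so /z/ → [ɣ].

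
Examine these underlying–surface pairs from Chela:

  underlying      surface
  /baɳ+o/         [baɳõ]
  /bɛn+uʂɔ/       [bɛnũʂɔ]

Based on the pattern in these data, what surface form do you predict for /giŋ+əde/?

The data show progressive nasality assimilation (vowel nasalisation): /o/ → [õ] after /ɳ/; /u/ → [ũ] after /n/ — a vowel is nasalised by an immediately preceding nasal consonant.
/ə/ sits next to the nasal /ŋ/ and is therefore nasalised to [ə̃].

[giŋə̃de]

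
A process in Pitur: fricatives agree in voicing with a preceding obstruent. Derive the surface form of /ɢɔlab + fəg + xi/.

/f/ is a voiceless labiodental fricative. The preceding trigger /b/ is voiced, so /f/ must become voiced as well.
The voiced labiodental fricative is [v], so /f/ → [v].
At the second juncture, /x/ likewise becomes [ɣ] adjacent to /g/.

[ɢɔlabvəgɣi]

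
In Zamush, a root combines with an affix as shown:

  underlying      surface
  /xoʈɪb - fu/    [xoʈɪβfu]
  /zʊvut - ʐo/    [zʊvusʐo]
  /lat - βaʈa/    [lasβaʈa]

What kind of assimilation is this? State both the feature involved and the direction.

The segment that alternates is /b/, which surfaces as [β] when adjacent to /f/.
/b/ is a stop while /f/ is a fricative; the output [β] is a fricative, matching the trigger — so the feature that spreads is manner.
Place and voice are unchanged, so the assimilation is partial, not total.
The other alternating forms pattern the same way: /t/ → [s] before /ʐ/ (stop → fricative, matching a fricative); /t/ → [s] before /β/ (stop → fricative, matching a fricative) — only manner changes, and always toward the following segment.
Since the segment that changes precedes the conditioning segment, the assimilation is regressive.

regressive manner assimilation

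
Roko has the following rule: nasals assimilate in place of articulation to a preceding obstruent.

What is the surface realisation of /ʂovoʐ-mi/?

/m/ is a voiced bilabial nasal. The preceding trigger /ʐ/ is retroflex, so /m/ must become retroflex as well.
Changing only its place to retroflex gives [ɳ] — the voiced retroflex nasal.

[ʂovoʐɳi]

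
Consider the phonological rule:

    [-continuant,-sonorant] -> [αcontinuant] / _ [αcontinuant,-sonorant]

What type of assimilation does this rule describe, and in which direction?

regressive manner assimilation

The rule copies [continuant] (continuancy) from the environment onto the target stops; since [±continuant] encodes the stop/fricative manner contrast, the assimilating dimension is manner.
Since the environment is written after the underscore, the trigger follows the target; the direction is regressive.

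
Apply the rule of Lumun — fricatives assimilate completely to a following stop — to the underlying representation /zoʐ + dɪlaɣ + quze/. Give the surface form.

[zoddɪlaqquze]

/ʐ/ is the segment targeted by the rule; it sits immediately before /d/, so it assimilates completely and surfaces as [d].
At the second juncture, /ɣ/ likewise becomes [q] adjacent to /q/.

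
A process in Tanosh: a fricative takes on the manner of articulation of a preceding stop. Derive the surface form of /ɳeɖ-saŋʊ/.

[ɳeɖtaŋʊ]

The rule targets /s/ (voiceless alveolar fricative), which sits after the trigger /ɖ/ (stop).
A voiceless alveolar stop is [t], so the surface segment is [t].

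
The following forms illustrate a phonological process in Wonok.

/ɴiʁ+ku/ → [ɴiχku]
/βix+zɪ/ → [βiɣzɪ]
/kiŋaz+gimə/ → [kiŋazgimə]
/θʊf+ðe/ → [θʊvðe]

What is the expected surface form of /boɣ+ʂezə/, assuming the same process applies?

[boxʂezə]

The data show regressive voicing assimilation: /ʁ/ → [χ] before /k/; /x/ → [ɣ] before /z/; /f/ → [v] before /ð/. In each pair only voicing changes, matching the following consonant, while place and manner stay constant.
No alternation appears in [kiŋazgimə]: there the adjacent consonants already agree in voicing (/z/ and /g/ are both voiced), so this form is consistent with the same rule.
The rule targets /ɣ/ (voiced velar fricative), which sits before the trigger /ʂ/ (voiceless).
Changing only its voicing to voiceless gives [x] — the voiceless velar fricative.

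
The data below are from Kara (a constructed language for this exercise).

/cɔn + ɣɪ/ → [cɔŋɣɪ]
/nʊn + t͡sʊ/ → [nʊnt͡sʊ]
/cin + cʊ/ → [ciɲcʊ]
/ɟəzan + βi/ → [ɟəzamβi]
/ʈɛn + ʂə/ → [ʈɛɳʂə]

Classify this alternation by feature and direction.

Comparing underlying and surface forms, /n/ → [ŋ] is the alternation; the neighbouring /ɣ/ is constant.
The change alveolar → velar matches the place of the following /ɣ/, identifying this as place assimilation.
Manner and voice are unchanged, so the assimilation is partial, not total.
Checking the remaining alternations: /n/ → [ɲ] before /c/ (alveolar → palatal, matching palatal); /n/ → [m] before /β/ (alveolar → bilabial, matching bilabial); /n/ → [ɳ] before /ʂ/ (alveolar → retroflex, matching retroflex) — only place changes, and always toward the following segment.
No alternation appears in [nʊnt͡sʊ]: there the adjacent consonants already agree in place (/n/ and /t͡s/ are both alveolar), so this form is consistent with the same rule.
Since the segment that changes precedes the conditioning segment, the assimilation is regressive.

regressive place assimilation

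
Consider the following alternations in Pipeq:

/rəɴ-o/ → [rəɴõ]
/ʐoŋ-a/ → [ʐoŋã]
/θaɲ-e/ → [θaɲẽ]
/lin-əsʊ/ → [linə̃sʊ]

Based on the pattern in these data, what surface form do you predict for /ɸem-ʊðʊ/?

The data show progressive nasality assimilation (vowel nasalisation): /o/ → [õ] after /ɴ/; /a/ → [ã] after /ŋ/; /e/ → [ẽ] after /ɲ/; /ə/ → [ə̃] after /n/ — a vowel is nasalised by an immediately preceding nasal consonant.
The vowel /ʊ/ is adjacent to the preceding nasal /m/, so it acquires [+nasal] and surfaces as [ʊ̃].

[ɸemʊ̃ðʊ]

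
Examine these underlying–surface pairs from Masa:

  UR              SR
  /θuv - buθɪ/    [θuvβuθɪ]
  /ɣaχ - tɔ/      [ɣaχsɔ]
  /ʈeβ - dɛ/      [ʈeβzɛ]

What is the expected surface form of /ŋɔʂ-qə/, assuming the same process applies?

The data show progressive manner assimilation: /b/ → [β] after /v/; /t/ → [s] after /χ/; /d/ → [z] after /β/. In each pair only manner changes, matching the preceding consonant, while place and voice stay constant.
/q/ is a voiceless uvular stop. The preceding trigger /ʂ/ is a fricative, so /q/ must become a fricative as well.
A voiceless uvular fricative is [χ], so the surface segment is [χ].

[ŋɔʂχə]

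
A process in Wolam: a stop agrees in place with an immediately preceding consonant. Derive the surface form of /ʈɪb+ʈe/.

/ʈ/ is a voiceless retroflex stop. The preceding trigger /b/ is bilabial, so /ʈ/ must become bilabial as well.
The voiceless bilabial stop is [p], so /ʈ/ → [p].

[ʈɪbpe]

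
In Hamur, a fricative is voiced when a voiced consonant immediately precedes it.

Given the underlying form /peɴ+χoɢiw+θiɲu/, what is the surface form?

[peɴʁoɢiwðiɲu]

The rule targets /χ/ (voiceless uvular fricative), which sits after the trigger /ɴ/ (voiced).
Changing only its voicing to voiced gives [ʁ] — the voiced uvular fricative.
The same rule applies at the second boundary: /θ/ → [ð] next to /w/.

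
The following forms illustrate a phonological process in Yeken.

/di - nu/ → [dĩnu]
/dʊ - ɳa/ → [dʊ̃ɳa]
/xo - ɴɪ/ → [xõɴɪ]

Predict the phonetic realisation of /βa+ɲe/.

The data show regressive nasality assimilation (vowel nasalisation): /i/ → [ĩ] before /n/; /ʊ/ → [ʊ̃] before /ɳ/; /o/ → [õ] before /ɴ/ — a vowel is nasalised by an immediately following nasal consonant.
The vowel /a/ is adjacent to the following nasal /ɲ/, so it acquires [+nasal] and surfaces as [ã].

[βãɲe]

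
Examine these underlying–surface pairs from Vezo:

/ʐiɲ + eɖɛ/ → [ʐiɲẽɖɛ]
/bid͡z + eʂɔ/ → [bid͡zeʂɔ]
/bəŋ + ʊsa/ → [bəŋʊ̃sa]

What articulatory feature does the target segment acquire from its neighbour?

The vowel /e/ surfaces as nasalised [ẽ] next to the preceding nasal /ɲ/ — it has acquired the [+nasal] feature of its neighbour.
Likewise in the remaining data: /ʊ/ → [ʊ̃] after /ŋ/ — each time a vowel is nasalised next to a preceding nasal.
No change occurs in [bid͡zeʂɔ] because the vowel at the boundary is adjacent to an oral consonant, not a nasal (/e/ next to /d͡z/).

nasality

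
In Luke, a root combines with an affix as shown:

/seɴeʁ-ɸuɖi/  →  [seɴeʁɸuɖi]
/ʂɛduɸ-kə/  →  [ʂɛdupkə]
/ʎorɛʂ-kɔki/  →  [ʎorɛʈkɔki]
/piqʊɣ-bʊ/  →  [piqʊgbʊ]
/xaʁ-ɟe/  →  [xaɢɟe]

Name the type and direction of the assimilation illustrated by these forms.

Underlying /ɸ/ is realised as [p] next to /k/; /k/ itself does not change.
/ɸ/ is a fricative while /k/ is a stop; the output [p] is a stop, matching the trigger — so the feature that spreads is manner.
Place and voice are unchanged, so the assimilation is partial, not total.
The other alternating forms pattern the same way: /ʂ/ → [ʈ] before /k/ (fricative → stop, matching a stop); /ɣ/ → [g] before /b/ (fricative → stop, matching a stop); /ʁ/ → [ɢ] before /ɟ/ (fricative → stop, matching a stop) — only manner changes, and always toward the following segment.
Nothing changes in [seɴeʁɸuɖi]: there the adjacent consonants already agree in manner (/ʁ/ and /ɸ/ are both fricatives), so this form is consistent with the same rule.
The trigger is the following segment, so the direction is regressive (anticipatory).

regressive manner assimilation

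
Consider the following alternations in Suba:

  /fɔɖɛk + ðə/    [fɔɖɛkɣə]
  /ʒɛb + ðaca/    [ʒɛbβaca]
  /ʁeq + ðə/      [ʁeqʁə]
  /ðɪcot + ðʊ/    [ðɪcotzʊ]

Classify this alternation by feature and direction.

progressive place assimilation

Comparing underlying and surface forms, /ð/ → [ɣ] is the alternation; the neighbouring /k/ is constant.
/ð/ is dental while /k/ is velar; the output [ɣ] is velar, matching the trigger — so the feature that spreads is place.
Manner and voice are unchanged, so the assimilation is partial, not total.
The other alternating forms pattern the same way: /ð/ → [β] after /b/ (dental → bilabial, matching bilabial); /ð/ → [ʁ] after /q/ (dental → uvular, matching uvular); /ð/ → [z] after /t/ (dental → alveolar, matching alveolar) — only place changes, and always toward the preceding segment.
The trigger is the preceding segment, so the direction is progressive (perseverative).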